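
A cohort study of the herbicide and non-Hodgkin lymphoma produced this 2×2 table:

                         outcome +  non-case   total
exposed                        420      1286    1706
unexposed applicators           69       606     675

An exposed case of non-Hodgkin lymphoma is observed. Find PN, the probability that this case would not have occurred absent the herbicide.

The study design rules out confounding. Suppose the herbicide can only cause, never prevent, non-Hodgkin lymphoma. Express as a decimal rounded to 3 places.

p₁ = P(outcome | exposed) = 420/1706 = 0.24619
p₀ = P(outcome | unexposed) = 69/675 = 0.10222
Under exogeneity and monotonicity, PN = (p₁ − p₀)/p₁.
PN = (0.24619 − 0.10222) / 0.24619 ≈ 0.5848

PN ≈ 0.585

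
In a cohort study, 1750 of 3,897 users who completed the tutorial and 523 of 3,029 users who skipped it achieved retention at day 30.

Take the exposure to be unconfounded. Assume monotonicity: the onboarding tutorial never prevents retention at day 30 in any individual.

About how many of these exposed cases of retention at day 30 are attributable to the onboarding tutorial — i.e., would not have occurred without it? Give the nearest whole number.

about 1077 cases

p₁ = P(outcome | exposed) = 1750/3897 = 0.44906
p₀ = P(outcome | unexposed) = 523/3029 = 0.17266
PN = (p₁ − p₀)/p₁ = (0.44906 − 0.17266) / 0.44906 ≈ 0.61550.
Attributable cases ≈ PN × (exposed cases) = 0.61550 × 1750 ≈ 1077.13.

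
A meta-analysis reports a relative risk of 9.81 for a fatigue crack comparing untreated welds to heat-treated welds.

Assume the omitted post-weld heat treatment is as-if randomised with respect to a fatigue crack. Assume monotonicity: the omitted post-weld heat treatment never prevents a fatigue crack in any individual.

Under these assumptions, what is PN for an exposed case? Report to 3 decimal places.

PN ≈ 0.898

Under exogeneity and monotonicity, PN = (RR − 1) / RR = 1 − 1/RR.
PN = (9.81 − 1) / 9.81 = 8.81 / 9.81 ≈ 0.8981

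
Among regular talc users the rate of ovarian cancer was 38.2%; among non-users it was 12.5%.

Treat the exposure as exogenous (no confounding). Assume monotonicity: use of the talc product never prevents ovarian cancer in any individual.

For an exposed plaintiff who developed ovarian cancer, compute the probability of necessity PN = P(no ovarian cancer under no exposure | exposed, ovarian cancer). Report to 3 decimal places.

p₁ = 0.382, p₀ = 0.125.
Under exogeneity and monotonicity, PN = (p₁ − p₀) / p₁.
PN = (0.382 − 0.125) / 0.382 = 0.257 / 0.382 ≈ 0.6728

PN ≈ 0.673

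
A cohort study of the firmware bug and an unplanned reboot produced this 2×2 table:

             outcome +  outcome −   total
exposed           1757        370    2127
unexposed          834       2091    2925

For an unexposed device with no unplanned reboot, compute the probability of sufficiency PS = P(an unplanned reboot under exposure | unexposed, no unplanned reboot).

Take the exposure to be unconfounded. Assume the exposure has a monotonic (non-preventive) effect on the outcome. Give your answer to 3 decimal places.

p₁ = P(outcome | exposed) = 1757/2127 = 0.82605
p₀ = P(outcome | unexposed) = 834/2925 = 0.28513
Under exogeneity and monotonicity, PS = (p₁ − p₀)/(1 − p₀).
PS = (0.82605 − 0.28513) / 0.71487 ≈ 0.7567

PS ≈ 0.757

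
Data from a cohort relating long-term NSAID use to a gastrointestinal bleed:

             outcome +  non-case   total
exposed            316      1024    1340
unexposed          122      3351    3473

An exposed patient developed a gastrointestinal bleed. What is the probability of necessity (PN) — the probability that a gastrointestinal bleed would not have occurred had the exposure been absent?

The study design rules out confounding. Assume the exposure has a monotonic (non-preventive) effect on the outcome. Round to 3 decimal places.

p₁ = P(outcome | exposed) = 316/1340 = 0.23582
p₀ = P(outcome | unexposed) = 122/3473 = 0.035128
Under exogeneity and monotonicity, PN = (p₁ − p₀) / p₁.
PN = (0.23582 − 0.035128) / 0.23582 = 0.20069 / 0.23582 ≈ 0.8510

PN ≈ 0.851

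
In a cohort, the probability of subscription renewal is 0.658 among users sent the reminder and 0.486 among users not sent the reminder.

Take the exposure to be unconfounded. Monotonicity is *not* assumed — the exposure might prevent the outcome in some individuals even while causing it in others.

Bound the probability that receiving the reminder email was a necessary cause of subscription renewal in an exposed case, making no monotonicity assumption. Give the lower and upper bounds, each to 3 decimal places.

Let p₁ = 0.658, p₀ = 0.486.
Under exogeneity alone the bounds on PN are max{0,(p₁−p₀)/p₁} ≤ PN ≤ min{1,(1−p₀)/p₁}.
  lower = (p₁ − p₀)/p₁ = 0.172 / 0.658 ≈ 0.2614
  upper = min{1, (1 − p₀)/p₁} = 0.514 / 0.658 ≈ 0.7812

0.261 ≤ PN ≤ 0.781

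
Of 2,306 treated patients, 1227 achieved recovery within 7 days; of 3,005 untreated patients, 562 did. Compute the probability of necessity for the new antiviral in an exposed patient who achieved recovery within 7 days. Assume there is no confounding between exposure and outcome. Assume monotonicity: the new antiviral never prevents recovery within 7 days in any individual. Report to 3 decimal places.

PN ≈ 0.649

p₁ = P(outcome | exposed) = 1227/2306 = 0.53209
p₀ = P(outcome | unexposed) = 562/3005 = 0.18702
Under exogeneity and monotonicity, PN = (p₁ − p₀) / p₁.
PN = (0.53209 − 0.18702) / 0.53209 = 0.34507 / 0.53209 ≈ 0.6485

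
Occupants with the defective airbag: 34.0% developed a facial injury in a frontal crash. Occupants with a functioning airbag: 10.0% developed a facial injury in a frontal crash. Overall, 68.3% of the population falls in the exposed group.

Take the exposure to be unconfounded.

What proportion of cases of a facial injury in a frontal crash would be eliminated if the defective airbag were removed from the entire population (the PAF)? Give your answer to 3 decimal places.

p₁ = 0.34, p₀ = 0.1.
Overall risk P(Y=1) = π·p₁ + (1−π)·p₀ = 0.683×0.34 + 0.317×0.1 = 0.26392.
Under exogeneity, PAF = [P(Y=1) − p₀] / P(Y=1).
PAF = (0.26392 − 0.1) / 0.26392 ≈ 0.6211

PAF ≈ 0.621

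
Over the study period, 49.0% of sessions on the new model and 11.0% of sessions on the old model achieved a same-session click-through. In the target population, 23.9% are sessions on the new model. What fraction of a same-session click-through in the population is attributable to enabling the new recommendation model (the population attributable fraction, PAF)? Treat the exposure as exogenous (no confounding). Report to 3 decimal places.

PAF ≈ 0.452

p₁ = 0.49, p₀ = 0.11.
Overall risk P(Y=1) = π·p₁ + (1−π)·p₀ = 0.239×0.49 + 0.761×0.11 = 0.20082.
Under exogeneity, PAF = [P(Y=1) − p₀] / P(Y=1).
PAF = (0.20082 − 0.11) / 0.20082 ≈ 0.4522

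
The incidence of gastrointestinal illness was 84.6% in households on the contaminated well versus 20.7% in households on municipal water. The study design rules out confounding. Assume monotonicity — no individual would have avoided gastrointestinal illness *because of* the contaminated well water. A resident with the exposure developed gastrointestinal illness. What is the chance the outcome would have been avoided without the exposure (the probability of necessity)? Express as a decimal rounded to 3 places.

PN ≈ 0.755

p₁ = 0.846, p₀ = 0.207.
Under exogeneity and monotonicity, PN = (p₁ − p₀) / p₁.
PN = (0.846 − 0.207) / 0.846 = 0.639 / 0.846 ≈ 0.7553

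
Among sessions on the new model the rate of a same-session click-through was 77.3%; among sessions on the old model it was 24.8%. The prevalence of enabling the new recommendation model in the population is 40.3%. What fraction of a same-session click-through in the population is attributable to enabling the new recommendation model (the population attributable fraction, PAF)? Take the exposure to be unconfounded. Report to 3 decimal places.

PAF ≈ 0.460

p₁ = 0.773, p₀ = 0.248.
Overall risk P(Y=1) = π·p₁ + (1−π)·p₀ = 0.403×0.773 + 0.597×0.248 = 0.45957.
Under exogeneity, PAF = [P(Y=1) − p₀] / P(Y=1).
PAF = (0.45957 − 0.248) / 0.45957 ≈ 0.4604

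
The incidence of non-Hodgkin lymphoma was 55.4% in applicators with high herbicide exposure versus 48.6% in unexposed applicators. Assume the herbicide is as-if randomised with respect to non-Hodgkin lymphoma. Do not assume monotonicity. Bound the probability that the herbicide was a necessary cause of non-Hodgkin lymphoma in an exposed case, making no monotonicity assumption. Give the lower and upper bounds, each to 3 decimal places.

0.123 ≤ PN ≤ 0.928

p₁ = 0.554, p₀ = 0.486.
Under exogeneity alone the bounds on PN are max{0,(p₁−p₀)/p₁} ≤ PN ≤ min{1,(1−p₀)/p₁}.
  lower = (p₁ − p₀)/p₁ = 0.068 / 0.554 ≈ 0.1227
  upper = min{1, (1 − p₀)/p₁} = 0.514 / 0.554 ≈ 0.9278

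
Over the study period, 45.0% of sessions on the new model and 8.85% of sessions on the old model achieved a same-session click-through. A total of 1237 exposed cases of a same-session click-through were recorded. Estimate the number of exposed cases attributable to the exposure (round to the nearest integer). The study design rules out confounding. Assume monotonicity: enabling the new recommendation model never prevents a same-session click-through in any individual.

about 994 cases

p₁ = 0.45, p₀ = 0.0885.
PN = (p₁ − p₀)/p₁ = (0.45 − 0.0885) / 0.45 ≈ 0.80333.
Attributable cases ≈ PN × (exposed cases) = 0.80333 × 1237 ≈ 993.72.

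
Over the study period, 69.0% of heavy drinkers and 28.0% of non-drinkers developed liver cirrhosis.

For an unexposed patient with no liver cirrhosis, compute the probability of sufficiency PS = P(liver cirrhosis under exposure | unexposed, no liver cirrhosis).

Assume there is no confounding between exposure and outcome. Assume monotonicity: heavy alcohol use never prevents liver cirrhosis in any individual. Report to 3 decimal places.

p₁ = 0.69, p₀ = 0.28.
Under exogeneity and monotonicity, PS = (p₁ − p₀) / (1 − p₀).
PS = (0.69 − 0.28) / (1 − 0.28) = 0.41 / 0.72 ≈ 0.5694

PS ≈ 0.569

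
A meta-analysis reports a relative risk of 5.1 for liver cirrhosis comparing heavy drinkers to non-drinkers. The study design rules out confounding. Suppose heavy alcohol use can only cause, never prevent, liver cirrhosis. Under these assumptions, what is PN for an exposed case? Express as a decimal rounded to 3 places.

Under exogeneity and monotonicity, PN = (RR − 1) / RR = 1 − 1/RR.
PN = (5.1 − 1) / 5.1 = 4.1 / 5.1 ≈ 0.8039

PN ≈ 0.804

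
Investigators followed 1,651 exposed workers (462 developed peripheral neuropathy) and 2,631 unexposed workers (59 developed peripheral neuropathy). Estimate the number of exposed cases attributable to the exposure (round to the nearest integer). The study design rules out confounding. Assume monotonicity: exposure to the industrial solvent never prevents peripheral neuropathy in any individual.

p₁ = P(outcome | exposed) = 462/1651 = 0.27983
p₀ = P(outcome | unexposed) = 59/2631 = 0.022425
PN = (p₁ − p₀)/p₁ = (0.27983 − 0.022425) / 0.27983 ≈ 0.91986.
Attributable cases ≈ PN × (exposed cases) = 0.91986 × 462 ≈ 424.98.

about 425 cases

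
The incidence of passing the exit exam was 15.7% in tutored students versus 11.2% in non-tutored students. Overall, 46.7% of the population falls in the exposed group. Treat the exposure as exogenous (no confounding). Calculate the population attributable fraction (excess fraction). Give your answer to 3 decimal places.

p₁ = 0.157, p₀ = 0.112.
Overall risk P(Y=1) = π·p₁ + (1−π)·p₀ = 0.467×0.157 + 0.533×0.112 = 0.13301.
Under exogeneity, PAF = [P(Y=1) − p₀] / P(Y=1).
PAF = (0.13301 − 0.112) / 0.13301 ≈ 0.1580

PAF ≈ 0.158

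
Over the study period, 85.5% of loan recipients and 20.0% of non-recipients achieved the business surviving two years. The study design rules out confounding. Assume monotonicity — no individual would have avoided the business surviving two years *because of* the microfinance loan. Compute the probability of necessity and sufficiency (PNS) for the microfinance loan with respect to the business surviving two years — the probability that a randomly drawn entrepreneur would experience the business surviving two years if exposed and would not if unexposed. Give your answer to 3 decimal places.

PNS ≈ 0.655

p₁ = 0.855, p₀ = 0.2.
Under exogeneity and monotonicity, PNS = p₁ − p₀.
PNS = 0.855 − 0.2 = 0.655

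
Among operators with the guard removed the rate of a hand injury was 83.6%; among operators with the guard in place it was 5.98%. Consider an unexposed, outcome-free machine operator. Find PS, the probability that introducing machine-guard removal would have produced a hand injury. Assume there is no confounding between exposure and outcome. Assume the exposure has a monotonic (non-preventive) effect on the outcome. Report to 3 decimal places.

PS ≈ 0.826

p₁ = 0.836, p₀ = 0.0598.
Under exogeneity and monotonicity, PS = (p₁ − p₀) / (1 − p₀).
PS = (0.836 − 0.0598) / (1 − 0.0598) = 0.7762 / 0.9402 ≈ 0.8256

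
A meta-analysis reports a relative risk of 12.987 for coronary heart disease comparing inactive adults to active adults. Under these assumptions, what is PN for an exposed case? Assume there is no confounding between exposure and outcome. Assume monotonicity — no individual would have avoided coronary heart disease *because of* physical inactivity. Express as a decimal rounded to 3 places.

PN ≈ 0.923

Under exogeneity and monotonicity, PN = (RR − 1) / RR = 1 − 1/RR.
PN = (12.987 − 1) / 12.987 = 11.99 / 12.987 ≈ 0.9230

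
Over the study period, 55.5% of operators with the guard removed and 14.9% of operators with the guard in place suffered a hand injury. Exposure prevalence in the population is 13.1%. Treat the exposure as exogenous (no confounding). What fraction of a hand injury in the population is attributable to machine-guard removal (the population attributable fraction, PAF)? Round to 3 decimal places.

PAF ≈ 0.263

p₁ = 0.555, p₀ = 0.149.
Overall risk P(Y=1) = π·p₁ + (1−π)·p₀ = 0.131×0.555 + 0.869×0.149 = 0.20219.
Under exogeneity, PAF = [P(Y=1) − p₀] / P(Y=1).
PAF = (0.20219 − 0.149) / 0.20219 ≈ 0.2631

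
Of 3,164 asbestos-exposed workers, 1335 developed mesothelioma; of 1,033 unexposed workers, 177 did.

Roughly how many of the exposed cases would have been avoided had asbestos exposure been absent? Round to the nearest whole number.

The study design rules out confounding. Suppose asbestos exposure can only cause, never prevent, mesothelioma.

p₁ = P(outcome | exposed) = 1335/3164 = 0.42193
p₀ = P(outcome | unexposed) = 177/1033 = 0.17135
PN = (p₁ − p₀)/p₁ = (0.42193 − 0.17135) / 0.42193 ≈ 0.59390.
Attributable cases ≈ PN × (exposed cases) = 0.59390 × 1335 ≈ 792.86.

about 793 cases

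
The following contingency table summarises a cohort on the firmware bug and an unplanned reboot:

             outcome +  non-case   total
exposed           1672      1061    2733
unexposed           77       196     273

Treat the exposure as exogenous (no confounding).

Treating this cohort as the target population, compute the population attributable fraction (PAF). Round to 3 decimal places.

PAF ≈ 0.515

p₁ = P(outcome | exposed) = 1672/2733 = 0.61178
p₀ = P(outcome | unexposed) = 77/273 = 0.28205
Exposure prevalence π = 2733/3006 = 0.90918; overall risk P(Y=1) = 0.58184.
Under exogeneity, PAF = [P(Y=1) − p₀]/P(Y=1).
PAF = (0.58184 − 0.28205) / 0.58184 ≈ 0.5152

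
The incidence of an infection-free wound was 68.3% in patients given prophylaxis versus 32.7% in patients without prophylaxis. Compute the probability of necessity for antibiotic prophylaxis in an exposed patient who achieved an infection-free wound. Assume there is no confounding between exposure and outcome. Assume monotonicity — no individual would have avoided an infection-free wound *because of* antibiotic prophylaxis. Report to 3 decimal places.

p₁ = 0.683, p₀ = 0.327.
Under exogeneity and monotonicity, PN = (p₁ − p₀) / p₁.
PN = (0.683 − 0.327) / 0.683 = 0.356 / 0.683 ≈ 0.5212

PN ≈ 0.521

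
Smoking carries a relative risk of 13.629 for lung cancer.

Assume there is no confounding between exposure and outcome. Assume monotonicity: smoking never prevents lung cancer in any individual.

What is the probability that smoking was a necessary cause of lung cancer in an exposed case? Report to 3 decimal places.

Under exogeneity and monotonicity, PN = (RR − 1) / RR = 1 − 1/RR.
PN = (13.629 − 1) / 13.629 = 12.63 / 13.629 ≈ 0.9266

PN ≈ 0.927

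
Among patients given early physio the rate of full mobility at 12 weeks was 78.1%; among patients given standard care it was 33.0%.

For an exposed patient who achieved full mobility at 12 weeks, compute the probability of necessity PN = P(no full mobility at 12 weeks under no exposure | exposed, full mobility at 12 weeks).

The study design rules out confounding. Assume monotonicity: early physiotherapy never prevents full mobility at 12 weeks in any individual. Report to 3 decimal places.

p₁ = 0.781, p₀ = 0.33.
Under exogeneity and monotonicity, PN = (p₁ − p₀) / p₁.
PN = (0.781 − 0.33) / 0.781 = 0.451 / 0.781 ≈ 0.5775

PN ≈ 0.577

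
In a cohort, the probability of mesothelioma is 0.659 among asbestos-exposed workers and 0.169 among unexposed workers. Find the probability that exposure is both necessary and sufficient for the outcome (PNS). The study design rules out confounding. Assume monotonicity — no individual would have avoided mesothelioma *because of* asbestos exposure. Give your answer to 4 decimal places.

Let p₁ = 0.659, p₀ = 0.169.
Under exogeneity and monotonicity, PNS = p₁ − p₀.
PNS = 0.659 − 0.169 = 0.49

PNS ≈ 0.4900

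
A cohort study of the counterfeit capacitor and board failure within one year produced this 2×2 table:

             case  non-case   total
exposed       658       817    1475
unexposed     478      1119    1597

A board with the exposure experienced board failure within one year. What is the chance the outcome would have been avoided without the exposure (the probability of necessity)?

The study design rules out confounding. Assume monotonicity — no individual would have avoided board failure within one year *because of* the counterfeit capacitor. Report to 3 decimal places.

p₁ = P(outcome | exposed) = 658/1475 = 0.4461
p₀ = P(outcome | unexposed) = 478/1597 = 0.29931
Under exogeneity and monotonicity, PN = (p₁ − p₀)/p₁.
PN = (0.4461 − 0.29931) / 0.4461 ≈ 0.3291

PN ≈ 0.329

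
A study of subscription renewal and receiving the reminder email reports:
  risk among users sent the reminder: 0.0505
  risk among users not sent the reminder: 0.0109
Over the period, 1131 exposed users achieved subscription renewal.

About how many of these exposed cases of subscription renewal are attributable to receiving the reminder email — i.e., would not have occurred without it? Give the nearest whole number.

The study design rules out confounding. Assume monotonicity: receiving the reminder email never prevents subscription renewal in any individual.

Let p₁ = 0.0505, p₀ = 0.0109.
PN = (p₁ − p₀)/p₁ = (0.0505 − 0.0109) / 0.0505 ≈ 0.78416.
Attributable cases ≈ PN × (exposed cases) = 0.78416 × 1131 ≈ 886.88.

about 887 cases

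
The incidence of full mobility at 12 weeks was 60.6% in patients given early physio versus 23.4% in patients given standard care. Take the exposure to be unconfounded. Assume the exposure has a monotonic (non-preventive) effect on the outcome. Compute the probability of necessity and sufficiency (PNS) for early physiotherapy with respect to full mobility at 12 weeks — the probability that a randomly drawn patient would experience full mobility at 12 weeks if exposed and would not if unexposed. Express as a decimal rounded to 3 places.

PNS ≈ 0.372

p₁ = 0.606, p₀ = 0.234.
Under exogeneity and monotonicity, PNS = p₁ − p₀.
PNS = 0.606 − 0.234 = 0.372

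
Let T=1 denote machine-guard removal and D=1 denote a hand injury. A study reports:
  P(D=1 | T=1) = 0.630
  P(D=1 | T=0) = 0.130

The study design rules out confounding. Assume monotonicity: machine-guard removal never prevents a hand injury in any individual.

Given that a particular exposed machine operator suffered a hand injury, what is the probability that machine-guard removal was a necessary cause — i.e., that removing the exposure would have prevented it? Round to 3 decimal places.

Let p₁ = 0.63, p₀ = 0.13.
Under exogeneity and monotonicity, PN = (p₁ − p₀) / p₁.
PN = (0.63 − 0.13) / 0.63 = 0.5 / 0.63 ≈ 0.7937

PN ≈ 0.794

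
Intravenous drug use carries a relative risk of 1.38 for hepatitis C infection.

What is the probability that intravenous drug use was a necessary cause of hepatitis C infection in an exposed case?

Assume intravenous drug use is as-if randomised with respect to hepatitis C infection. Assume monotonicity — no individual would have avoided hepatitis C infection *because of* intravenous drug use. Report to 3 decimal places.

Under exogeneity and monotonicity, PN = (RR − 1) / RR = 1 − 1/RR.
PN = (1.38 − 1) / 1.38 = 0.38 / 1.38 ≈ 0.2754

PN ≈ 0.275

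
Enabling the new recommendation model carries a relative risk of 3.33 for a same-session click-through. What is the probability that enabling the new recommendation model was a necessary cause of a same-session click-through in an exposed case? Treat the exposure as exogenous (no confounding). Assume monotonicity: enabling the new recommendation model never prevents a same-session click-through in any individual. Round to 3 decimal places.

PN ≈ 0.700

Under exogeneity and monotonicity, PN = (RR − 1) / RR = 1 − 1/RR.
PN = (3.33 − 1) / 3.33 = 2.33 / 3.33 ≈ 0.6997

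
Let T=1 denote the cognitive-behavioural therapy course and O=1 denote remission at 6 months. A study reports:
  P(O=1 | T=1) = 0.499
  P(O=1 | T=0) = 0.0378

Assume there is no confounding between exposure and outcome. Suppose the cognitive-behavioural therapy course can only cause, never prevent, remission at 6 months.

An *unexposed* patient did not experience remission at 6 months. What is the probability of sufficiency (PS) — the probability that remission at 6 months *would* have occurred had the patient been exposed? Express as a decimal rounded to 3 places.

Let p₁ = 0.499, p₀ = 0.0378.
Under exogeneity and monotonicity, PS = (p₁ − p₀) / (1 − p₀).
PS = (0.499 − 0.0378) / (1 − 0.0378) = 0.4612 / 0.9622 ≈ 0.4793

PS ≈ 0.479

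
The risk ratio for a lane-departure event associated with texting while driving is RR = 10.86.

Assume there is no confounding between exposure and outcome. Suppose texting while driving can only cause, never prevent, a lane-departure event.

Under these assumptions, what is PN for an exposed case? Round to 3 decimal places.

PN ≈ 0.908

Under exogeneity and monotonicity, PN = (RR − 1) / RR = 1 − 1/RR.
PN = (10.86 − 1) / 10.86 = 9.86 / 10.86 ≈ 0.9079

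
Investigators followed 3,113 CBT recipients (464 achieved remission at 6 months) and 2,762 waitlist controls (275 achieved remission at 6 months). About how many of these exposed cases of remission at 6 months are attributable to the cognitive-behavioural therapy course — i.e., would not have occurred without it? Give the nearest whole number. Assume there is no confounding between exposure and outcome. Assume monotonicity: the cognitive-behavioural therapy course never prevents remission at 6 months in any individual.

p₁ = P(outcome | exposed) = 464/3113 = 0.14905
p₀ = P(outcome | unexposed) = 275/2762 = 0.099566
PN = (p₁ − p₀)/p₁ = (0.14905 − 0.099566) / 0.14905 ≈ 0.33201.
Attributable cases ≈ PN × (exposed cases) = 0.33201 × 464 ≈ 154.05.

about 154 cases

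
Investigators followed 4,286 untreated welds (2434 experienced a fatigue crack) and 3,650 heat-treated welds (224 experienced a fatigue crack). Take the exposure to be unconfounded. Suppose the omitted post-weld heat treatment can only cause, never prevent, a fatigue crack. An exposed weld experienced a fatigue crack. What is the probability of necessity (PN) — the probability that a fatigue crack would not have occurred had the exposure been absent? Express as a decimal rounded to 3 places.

p₁ = P(outcome | exposed) = 2434/4286 = 0.5679
p₀ = P(outcome | unexposed) = 224/3650 = 0.06137
Under exogeneity and monotonicity, PN = (p₁ − p₀) / p₁.
PN = (0.5679 − 0.06137) / 0.5679 = 0.50653 / 0.5679 ≈ 0.8919

PN ≈ 0.892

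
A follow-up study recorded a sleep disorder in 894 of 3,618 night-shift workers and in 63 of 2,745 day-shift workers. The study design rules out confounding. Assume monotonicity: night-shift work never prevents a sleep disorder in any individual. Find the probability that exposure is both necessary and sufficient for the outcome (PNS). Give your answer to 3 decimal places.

p₁ = P(outcome | exposed) = 894/3618 = 0.2471
p₀ = P(outcome | unexposed) = 63/2745 = 0.022951
Under exogeneity and monotonicity, PNS = p₁ − p₀.
PNS = 0.2471 − 0.022951 = 0.22415

PNS ≈ 0.224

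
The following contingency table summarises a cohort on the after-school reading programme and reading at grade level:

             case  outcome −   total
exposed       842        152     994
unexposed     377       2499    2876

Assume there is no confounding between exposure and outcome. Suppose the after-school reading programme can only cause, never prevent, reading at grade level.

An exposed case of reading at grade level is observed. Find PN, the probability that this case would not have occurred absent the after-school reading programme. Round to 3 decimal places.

p₁ = P(outcome | exposed) = 842/994 = 0.84708
p₀ = P(outcome | unexposed) = 377/2876 = 0.13108
Under exogeneity and monotonicity, PN = (p₁ − p₀) / p₁.
PN = (0.84708 − 0.13108) / 0.84708 = 0.716 / 0.84708 ≈ 0.8453

PN ≈ 0.845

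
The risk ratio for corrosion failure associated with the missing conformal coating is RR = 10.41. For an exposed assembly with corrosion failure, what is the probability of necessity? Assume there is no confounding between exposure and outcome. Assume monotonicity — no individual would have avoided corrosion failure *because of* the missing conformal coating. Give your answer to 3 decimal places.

PN ≈ 0.904

Under exogeneity and monotonicity, PN = (RR − 1) / RR = 1 − 1/RR.
PN = (10.41 − 1) / 10.41 = 9.41 / 10.41 ≈ 0.9039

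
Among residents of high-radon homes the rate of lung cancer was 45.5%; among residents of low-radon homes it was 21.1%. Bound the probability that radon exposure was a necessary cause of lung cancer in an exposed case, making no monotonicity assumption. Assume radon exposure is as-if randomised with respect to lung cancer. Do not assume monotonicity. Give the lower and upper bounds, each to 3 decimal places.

p₁ = 0.455, p₀ = 0.211.
Under exogeneity alone the bounds on PN are max{0,(p₁−p₀)/p₁} ≤ PN ≤ min{1,(1−p₀)/p₁}.
  lower = (p₁ − p₀)/p₁ = 0.244 / 0.455 ≈ 0.5363
  upper = min{1, (1 − p₀)/p₁} = 0.789 / 0.455 ≈ 1.7341 → capped at 1

0.536 ≤ PN ≤ 1.000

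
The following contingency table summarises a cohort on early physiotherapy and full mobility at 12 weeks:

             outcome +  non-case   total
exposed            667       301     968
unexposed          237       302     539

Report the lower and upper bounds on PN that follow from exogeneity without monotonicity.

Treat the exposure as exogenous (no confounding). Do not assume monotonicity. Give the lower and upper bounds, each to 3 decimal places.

p₁ = P(outcome | exposed) = 667/968 = 0.68905
p₀ = P(outcome | unexposed) = 237/539 = 0.4397
Under exogeneity alone the bounds on PN are max{0,(p₁−p₀)/p₁} ≤ PN ≤ min{1,(1−p₀)/p₁}.
  lower = (p₁ − p₀)/p₁ = 0.24935 / 0.68905 ≈ 0.3619
  upper = min{1, (1 − p₀)/p₁} = 0.5603 / 0.68905 ≈ 0.8131

0.362 ≤ PN ≤ 0.813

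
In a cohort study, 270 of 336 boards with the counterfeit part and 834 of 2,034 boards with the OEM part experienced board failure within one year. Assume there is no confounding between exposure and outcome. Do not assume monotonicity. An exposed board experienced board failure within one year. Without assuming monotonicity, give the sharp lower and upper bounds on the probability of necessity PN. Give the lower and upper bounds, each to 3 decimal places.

p₁ = P(outcome | exposed) = 270/336 = 0.80357
p₀ = P(outcome | unexposed) = 834/2034 = 0.41003
Under exogeneity alone the bounds on PN are max{0,(p₁−p₀)/p₁} ≤ PN ≤ min{1,(1−p₀)/p₁}.
  lower = (p₁ − p₀)/p₁ = 0.39354 / 0.80357 ≈ 0.4897
  upper = min{1, (1 − p₀)/p₁} = 0.58997 / 0.80357 ≈ 0.7342

0.490 ≤ PN ≤ 0.734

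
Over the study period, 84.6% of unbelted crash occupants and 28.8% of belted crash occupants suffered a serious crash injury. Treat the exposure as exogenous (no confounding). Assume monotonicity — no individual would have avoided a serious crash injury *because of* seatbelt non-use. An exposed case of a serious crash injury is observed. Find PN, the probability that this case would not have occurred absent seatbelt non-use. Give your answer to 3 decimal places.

p₁ = 0.846, p₀ = 0.288.
Under exogeneity and monotonicity, PN = (p₁ − p₀) / p₁.
PN = (0.846 − 0.288) / 0.846 = 0.558 / 0.846 ≈ 0.6596

PN ≈ 0.660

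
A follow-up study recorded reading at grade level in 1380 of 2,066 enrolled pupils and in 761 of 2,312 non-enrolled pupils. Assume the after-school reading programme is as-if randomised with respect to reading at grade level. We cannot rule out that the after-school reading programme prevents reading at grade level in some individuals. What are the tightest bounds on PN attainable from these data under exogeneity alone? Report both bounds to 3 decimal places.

0.507 ≤ PN ≤ 1.000

p₁ = P(outcome | exposed) = 1380/2066 = 0.66796
p₀ = P(outcome | unexposed) = 761/2312 = 0.32915
Under exogeneity alone the bounds on PN are max{0,(p₁−p₀)/p₁} ≤ PN ≤ min{1,(1−p₀)/p₁}.
  lower = (p₁ − p₀)/p₁ = 0.33881 / 0.66796 ≈ 0.5072
  upper = min{1, (1 − p₀)/p₁} = 0.67085 / 0.66796 ≈ 1.0043 → capped at 1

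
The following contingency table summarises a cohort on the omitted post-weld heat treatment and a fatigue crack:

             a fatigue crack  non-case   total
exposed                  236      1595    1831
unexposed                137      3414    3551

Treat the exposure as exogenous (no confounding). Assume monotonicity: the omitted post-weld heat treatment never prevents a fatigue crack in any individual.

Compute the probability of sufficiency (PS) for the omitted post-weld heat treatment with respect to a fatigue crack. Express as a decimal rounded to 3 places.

p₁ = P(outcome | exposed) = 236/1831 = 0.12889
p₀ = P(outcome | unexposed) = 137/3551 = 0.038581
Under exogeneity and monotonicity, PS = (p₁ − p₀)/(1 − p₀).
PS = (0.12889 − 0.038581) / 0.96142 ≈ 0.0939

PS ≈ 0.094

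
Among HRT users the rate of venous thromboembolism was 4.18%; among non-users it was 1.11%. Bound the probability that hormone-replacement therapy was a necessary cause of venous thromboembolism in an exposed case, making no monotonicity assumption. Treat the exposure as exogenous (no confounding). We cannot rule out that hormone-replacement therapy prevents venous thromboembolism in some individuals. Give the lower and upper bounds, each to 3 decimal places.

p₁ = 0.0418, p₀ = 0.0111.
Under exogeneity alone the bounds on PN are max{0,(p₁−p₀)/p₁} ≤ PN ≤ min{1,(1−p₀)/p₁}.
  lower = (p₁ − p₀)/p₁ = 0.0307 / 0.0418 ≈ 0.7344
  upper = min{1, (1 − p₀)/p₁} = 0.9889 / 0.0418 ≈ 23.6579 → capped at 1

0.734 ≤ PN ≤ 1.000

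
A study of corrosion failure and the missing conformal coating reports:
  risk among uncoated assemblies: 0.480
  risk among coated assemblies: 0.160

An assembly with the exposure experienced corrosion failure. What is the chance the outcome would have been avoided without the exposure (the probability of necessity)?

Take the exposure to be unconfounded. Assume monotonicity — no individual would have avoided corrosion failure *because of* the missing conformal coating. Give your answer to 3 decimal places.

Let p₁ = 0.48, p₀ = 0.16.
Under exogeneity and monotonicity, PN = (p₁ − p₀) / p₁.
PN = (0.48 − 0.16) / 0.48 = 0.32 / 0.48 ≈ 0.6667

PN ≈ 0.667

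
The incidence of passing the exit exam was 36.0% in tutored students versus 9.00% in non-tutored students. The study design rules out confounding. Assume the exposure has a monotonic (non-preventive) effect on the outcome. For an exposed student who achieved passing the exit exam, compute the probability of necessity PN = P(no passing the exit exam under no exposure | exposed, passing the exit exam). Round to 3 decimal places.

PN ≈ 0.750

p₁ = 0.36, p₀ = 0.09.
Under exogeneity and monotonicity, PN = (p₁ − p₀) / p₁.
PN = (0.36 − 0.09) / 0.36 = 0.27 / 0.36 ≈ 0.7500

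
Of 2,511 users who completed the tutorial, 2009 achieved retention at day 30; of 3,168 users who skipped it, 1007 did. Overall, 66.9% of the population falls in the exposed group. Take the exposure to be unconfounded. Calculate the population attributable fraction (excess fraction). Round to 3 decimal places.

p₁ = P(outcome | exposed) = 2009/2511 = 0.80008
p₀ = P(outcome | unexposed) = 1007/3168 = 0.31787
Overall risk P(Y=1) = π·p₁ + (1−π)·p₀ = 0.669×0.80008 + 0.331×0.31787 = 0.64047.
Under exogeneity, PAF = [P(Y=1) − p₀] / P(Y=1).
PAF = (0.64047 − 0.31787) / 0.64047 ≈ 0.5037

PAF ≈ 0.504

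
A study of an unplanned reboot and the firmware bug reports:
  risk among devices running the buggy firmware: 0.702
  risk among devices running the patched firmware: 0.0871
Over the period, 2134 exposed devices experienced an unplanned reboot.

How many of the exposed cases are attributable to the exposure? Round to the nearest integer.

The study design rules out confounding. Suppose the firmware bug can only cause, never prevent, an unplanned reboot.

Let p₁ = 0.702, p₀ = 0.0871.
PN = (p₁ − p₀)/p₁ = (0.702 − 0.0871) / 0.702 ≈ 0.87593.
Attributable cases ≈ PN × (exposed cases) = 0.87593 × 2134 ≈ 1869.23.

about 1869 cases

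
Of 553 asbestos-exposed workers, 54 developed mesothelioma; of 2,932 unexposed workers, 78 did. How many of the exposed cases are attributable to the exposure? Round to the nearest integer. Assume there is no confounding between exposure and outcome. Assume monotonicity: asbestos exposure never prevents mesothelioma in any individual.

p₁ = P(outcome | exposed) = 54/553 = 0.097649
p₀ = P(outcome | unexposed) = 78/2932 = 0.026603
PN = (p₁ − p₀)/p₁ = (0.097649 − 0.026603) / 0.097649 ≈ 0.72757.
Attributable cases ≈ PN × (exposed cases) = 0.72757 × 54 ≈ 39.29.

about 39 cases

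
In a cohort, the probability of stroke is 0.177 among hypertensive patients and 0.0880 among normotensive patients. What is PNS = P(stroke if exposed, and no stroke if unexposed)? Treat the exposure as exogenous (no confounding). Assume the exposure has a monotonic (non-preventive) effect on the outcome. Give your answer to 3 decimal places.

Let p₁ = 0.177, p₀ = 0.088.
Under exogeneity and monotonicity, PNS = p₁ − p₀.
PNS = 0.177 − 0.088 = 0.089

PNS ≈ 0.089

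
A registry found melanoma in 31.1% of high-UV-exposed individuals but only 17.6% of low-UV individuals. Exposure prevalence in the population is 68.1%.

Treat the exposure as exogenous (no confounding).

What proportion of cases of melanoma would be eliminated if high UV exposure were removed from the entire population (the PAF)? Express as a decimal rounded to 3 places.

p₁ = 0.311, p₀ = 0.176.
Overall risk P(Y=1) = π·p₁ + (1−π)·p₀ = 0.681×0.311 + 0.319×0.176 = 0.26793.
Under exogeneity, PAF = [P(Y=1) − p₀] / P(Y=1).
PAF = (0.26793 − 0.176) / 0.26793 ≈ 0.3431

PAF ≈ 0.343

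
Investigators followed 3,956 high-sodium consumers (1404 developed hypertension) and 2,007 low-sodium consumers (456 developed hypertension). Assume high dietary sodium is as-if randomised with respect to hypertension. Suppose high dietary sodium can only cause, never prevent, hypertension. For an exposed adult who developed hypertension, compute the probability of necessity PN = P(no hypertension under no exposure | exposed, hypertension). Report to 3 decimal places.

PN ≈ 0.360

p₁ = P(outcome | exposed) = 1404/3956 = 0.3549
p₀ = P(outcome | unexposed) = 456/2007 = 0.2272
Under exogeneity and monotonicity, PN = (p₁ − p₀) / p₁.
PN = (0.3549 − 0.2272) / 0.3549 = 0.1277 / 0.3549 ≈ 0.3598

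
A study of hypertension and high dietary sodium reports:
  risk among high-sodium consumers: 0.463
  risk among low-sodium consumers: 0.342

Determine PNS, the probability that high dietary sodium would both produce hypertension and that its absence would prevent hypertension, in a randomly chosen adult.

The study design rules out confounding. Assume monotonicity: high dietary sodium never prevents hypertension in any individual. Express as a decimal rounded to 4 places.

Let p₁ = 0.463, p₀ = 0.342.
Under exogeneity and monotonicity, PNS = p₁ − p₀.
PNS = 0.463 − 0.342 = 0.121

PNS ≈ 0.1210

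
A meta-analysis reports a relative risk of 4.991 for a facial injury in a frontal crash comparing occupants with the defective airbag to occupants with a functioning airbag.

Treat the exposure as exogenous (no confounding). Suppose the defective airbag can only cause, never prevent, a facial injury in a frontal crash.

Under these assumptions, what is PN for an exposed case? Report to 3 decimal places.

Under exogeneity and monotonicity, PN = (RR − 1) / RR = 1 − 1/RR.
PN = (4.991 − 1) / 4.991 = 3.991 / 4.991 ≈ 0.7996

PN ≈ 0.800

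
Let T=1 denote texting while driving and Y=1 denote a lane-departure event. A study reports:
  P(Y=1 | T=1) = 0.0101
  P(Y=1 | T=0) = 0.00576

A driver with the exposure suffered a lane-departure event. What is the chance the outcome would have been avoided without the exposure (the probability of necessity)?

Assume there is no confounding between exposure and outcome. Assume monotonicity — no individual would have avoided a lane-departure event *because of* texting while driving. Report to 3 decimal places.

Let p₁ = 0.0101, p₀ = 0.00576.
Under exogeneity and monotonicity, PN = (p₁ − p₀) / p₁.
PN = (0.0101 − 0.00576) / 0.0101 = 0.00434 / 0.0101 ≈ 0.4297

PN ≈ 0.430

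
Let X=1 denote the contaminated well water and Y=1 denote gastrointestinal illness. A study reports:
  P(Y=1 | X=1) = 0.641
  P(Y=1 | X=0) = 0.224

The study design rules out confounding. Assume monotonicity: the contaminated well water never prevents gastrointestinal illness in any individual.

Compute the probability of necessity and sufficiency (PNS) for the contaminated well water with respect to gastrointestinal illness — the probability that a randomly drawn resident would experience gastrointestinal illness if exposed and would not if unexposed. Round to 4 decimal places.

PNS ≈ 0.4170

Let p₁ = 0.641, p₀ = 0.224.
Under exogeneity and monotonicity, PNS = p₁ − p₀.
PNS = 0.641 − 0.224 = 0.417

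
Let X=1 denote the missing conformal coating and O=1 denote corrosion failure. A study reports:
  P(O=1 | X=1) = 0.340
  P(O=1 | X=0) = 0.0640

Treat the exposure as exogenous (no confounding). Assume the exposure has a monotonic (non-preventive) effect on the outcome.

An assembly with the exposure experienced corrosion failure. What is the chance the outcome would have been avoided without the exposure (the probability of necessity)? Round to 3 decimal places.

Let p₁ = 0.34, p₀ = 0.064.
Under exogeneity and monotonicity, PN = (p₁ − p₀) / p₁.
PN = (0.34 − 0.064) / 0.34 = 0.276 / 0.34 ≈ 0.8118

PN ≈ 0.812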